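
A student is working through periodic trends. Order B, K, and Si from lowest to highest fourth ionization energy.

Si, K, B

IE_4 is the cost of taking one more electron from the +3 cation: B³⁺ is the bare [He] core; K³⁺ is already 2 electrons into the core; Si³⁺ still has 1 valence electron.
Breaking into a closed-shell core is much more expensive than removing a leftover valence electron — K and B have the largest IE_4 here.
Tabulated IE_4 (kJ/mol): B 25026, K 5877, Si 4356.
Overall IE_4 order: Si < K < B.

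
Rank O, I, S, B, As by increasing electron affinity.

Electron affinity generally becomes more exothermic across a period toward the halogens and less exothermic down a group.
Neither a single period nor a single group — weigh both effects.
As > B: period and group pull opposite ways; the across-period shift dominates (78 vs 27 kJ/mol).
O > As: both effects reinforce here, so O is clearly the higher of the two.
S > O: this pair runs against the simple trend — see the exception note.
I > S: the two effects oppose for this pair; the across-period effect wins (295 vs 200 kJ/mol).
Note the exception: S has a higher electron affinity than O, contrary to the simple trend — the compact 2p subshell of O repels the added electron more than S's larger 3p does.
Tabulated electron affinity (kJ/mol): B 27, O 141, S 200, As 78, I 295.
So from lowest to highest: B < As < O < S < I.

B < As < O < S < I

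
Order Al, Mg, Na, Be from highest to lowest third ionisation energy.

Be, Mg, Na, Al

The third ionization energy removes an electron from the +2 ion. For each element: Al²⁺ still has 1 valence electron; Mg²⁺ is the bare [Ne] core; Na²⁺ is already 1 electron into the core; Be²⁺ is the bare [He] core.
Core electrons are held far more tightly than valence electrons, so Na, Mg and Be top the IE_3 order.
Approximate IE_3 values (kJ/mol): Al 2745, Mg 7733, Na 6910, Be 14849.
Overall IE_3 order: Al < Na < Mg < Be.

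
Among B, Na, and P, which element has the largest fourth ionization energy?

B

Consider each +3 ion: B³⁺ is the bare [He] core; Na³⁺ is already 2 electrons into the core; P³⁺ still has 2 valence electrons.
Core electrons are held far more tightly than valence electrons, so Na and B top the IE_4 order.
Tabulated IE_4 (kJ/mol): B 25026, Na 9543, P 4964.
Overall IE_4 order: P < Na < B.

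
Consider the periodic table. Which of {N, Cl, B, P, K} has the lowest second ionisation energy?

P

Consider each +1 ion: N⁺ still has 4 valence electrons; Cl⁺ still has 6 valence electrons; B⁺ still has 2 valence electrons; P⁺ still has 4 valence electrons; K⁺ is the bare [Ar] core.
Pulling an electron out of a noble-gas core costs far more than removing a remaining valence electron, so K sits at the high end of IE_2.
Valence configurations: N⁺ [He]2s²2p², Cl⁺ [Ne]3s²3p⁴, B⁺ [He]2s², P⁺ [Ne]3s²3p².
The numbers (kJ/mol): N 2856, Cl 2298, B 2427, P 1907, K 3052.
So the second ionization energies run P < Cl < B < N < K.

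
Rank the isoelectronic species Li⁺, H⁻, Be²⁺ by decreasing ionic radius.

All of these have 2 electrons, so size is governed by nuclear charge alone: the more protons, the stronger the pull on the same electron cloud, and the smaller the ion.
Nuclear charges: Be²⁺ (Z=4), Li⁺ (Z=3), H⁻ (Z=1).
Largest to smallest: H⁻ > Li⁺ > Be²⁺.

H⁻ > Li⁺ > Be²⁺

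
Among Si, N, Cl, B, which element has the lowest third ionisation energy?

The third ionization energy removes an electron from the +2 ion. For each element: Si²⁺ still has 2 valence electrons; N²⁺ still has 3 valence electrons; Cl²⁺ still has 5 valence electrons; B²⁺ still has 1 valence electron.
All are still removing valence electrons, so compare the +2 ions as you would atoms: IE_3 generally rises across a period (higher Z_eff) and falls down a group (larger shell), subject to the usual subshell exceptions.
Valence configurations: Si²⁺ [Ne]3s², N²⁺ [He]2s²2p¹, Cl²⁺ [Ne]3s²3p³, B²⁺ [He]2s¹.
The numbers (kJ/mol): Si 3232, N 4578, Cl 3822, B 3660.
Hence IE_3: Si < B < Cl < N.

Si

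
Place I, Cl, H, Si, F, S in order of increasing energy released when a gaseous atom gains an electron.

H is in period 1, group 1; F is in period 2, group 17; Si is in period 3, group 14; S is in period 3, group 16; Cl is in period 3, group 17; I is in period 5, group 17.
Atoms with high Z_eff and room in the valence shell (especially the halogens) have the most exothermic electron affinities.
Here both period and group differ, so the two effects have to be weighed against each other.
Si > H: the two effects oppose for this pair; the across-period effect wins (134 vs 73 kJ/mol).
S > Si: both are in period 3; the period trend gives S the larger value.
I > S: the two effects oppose for this pair; the across-period effect wins (295 vs 200 kJ/mol).
F > I: F sits above I in group 17, so the down-group effect alone puts F higher.
Cl > F: this pair runs against the simple trend — see the exception note.
Note the exception: Cl has a higher electron affinity than F, contrary to the simple trend — F's small 2p subshell makes the incoming electron feel strong e⁻–e⁻ repulsion, so Cl actually releases more energy on gaining an electron.
Approximate values (kJ/mol): H 73, F 328, Si 134, S 200, Cl 349, I 295.
So from lowest to highest: H < Si < S < I < F < Cl.

H < Si < S < I < F < Cl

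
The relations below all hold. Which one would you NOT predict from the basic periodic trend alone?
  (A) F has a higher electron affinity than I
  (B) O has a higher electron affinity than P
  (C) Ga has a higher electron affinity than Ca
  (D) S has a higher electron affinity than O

The general trend: electron affinity increases across a period and decreases down a group.
(A) F (period 2, group 17) vs I (period 5, group 17): the stated order agrees with the simple trend.
(B) O (period 2, group 16) vs P (period 3, group 15): the stated order agrees with the simple trend.
(C) Ga (period 4, group 13) vs Ca (period 4, group 2): the stated order agrees with the simple trend.
(D) S (period 3, group 16) vs O (period 2, group 16): the stated order contradicts the simple trend.
The exception is (D): the compact 2p subshell of O repels the added electron more than S's larger 3p does.

(D)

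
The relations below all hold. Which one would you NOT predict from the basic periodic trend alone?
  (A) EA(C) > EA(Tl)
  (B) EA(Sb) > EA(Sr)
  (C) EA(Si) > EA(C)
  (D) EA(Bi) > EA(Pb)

The general trend: electron affinity increases across a period and decreases down a group.
(A) C (period 2, group 14) vs Tl (period 6, group 13): the stated order agrees with the simple trend.
(B) Sb (period 5, group 15) vs Sr (period 5, group 2): the stated order agrees with the simple trend.
(C) Si (period 3, group 14) vs C (period 2, group 14): the stated order contradicts the simple trend.
(D) Bi (period 6, group 15) vs Pb (period 6, group 14): the stated order agrees with the simple trend.
The exception is (C): Si's larger, more diffuse 3p orbitals accept an added electron slightly more readily than C's compact 2p.

(C)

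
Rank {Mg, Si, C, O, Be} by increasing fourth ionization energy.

IE_4 is the cost of taking one more electron from the +3 cation: Mg³⁺ is already 1 electron into the core; Si³⁺ still has 1 valence electron; C³⁺ still has 1 valence electron; O³⁺ still has 3 valence electrons; Be³⁺ is already 1 electron into the core.
Core electrons are held far more tightly than valence electrons, so Mg and Be top the IE_4 order.
Valence configurations: Si³⁺ [Ne]3s¹, C³⁺ [He]2s¹, O³⁺ [He]2s²2p¹.
Approximate IE_4 values (kJ/mol): Mg 10543, Si 4356, C 6223, O 7469, Be 21007.
So the fourth ionization energies run Si < C < O < Mg < Be.

Si, C, O, Mg, Be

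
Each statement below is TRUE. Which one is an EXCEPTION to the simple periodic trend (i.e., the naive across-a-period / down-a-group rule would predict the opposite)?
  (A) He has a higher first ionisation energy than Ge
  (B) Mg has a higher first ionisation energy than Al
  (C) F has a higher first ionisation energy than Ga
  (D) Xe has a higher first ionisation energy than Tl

(B)

The general trend: first ionisation energy increases across a period and decreases down a group.
(A) He (period 1, group 18) vs Ge (period 4, group 14): the stated order agrees with the simple trend.
(B) Mg (period 3, group 2) vs Al (period 3, group 13): the stated order contradicts the simple trend.
(C) F (period 2, group 17) vs Ga (period 4, group 13): the stated order agrees with the simple trend.
(D) Xe (period 5, group 18) vs Tl (period 6, group 13): the stated order agrees with the simple trend.
The exception is (B): Al's single 3p electron is easier to remove than one from Mg's filled 3s².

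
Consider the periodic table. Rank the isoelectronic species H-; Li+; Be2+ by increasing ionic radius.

All of these have 2 electrons, so size is governed by nuclear charge alone: the more protons, the stronger the pull on the same electron cloud, and the smaller the ion.
Nuclear charges: Be2+ (Z=4), Li+ (Z=3), H- (Z=1).
Smallest to largest: Be2+ < Li+ < H-.

Be2+, Li+, H-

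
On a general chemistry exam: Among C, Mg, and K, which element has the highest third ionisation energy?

IE_3 is the cost of taking one more electron from the +2 cation: C²⁺ still has 2 valence electrons; Mg²⁺ is the bare [Ne] core; K²⁺ is already 1 electron into the core.
Usually core removal costs more than valence removal, but here the competition is close: a tightly held n=2 valence electron can cost more to remove than an n=3 core electron, so the actual values have to decide it.
Approximate IE_3 values (kJ/mol): C 4620, Mg 7733, K 4420.
Putting it together, IE_3: K < C < Mg.

Mg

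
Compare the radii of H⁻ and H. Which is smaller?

H

Forming H⁻ adds 1 electron to H. More electron–electron repulsion in the same shell, with unchanged nuclear charge, lets the cloud expand.
An anion is larger than its parent atom: H⁻ > H.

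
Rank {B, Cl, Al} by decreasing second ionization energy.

B > Cl > Al

IE_2 is the cost of taking one more electron from the +1 cation: B⁺ still has 2 valence electrons; Cl⁺ still has 6 valence electrons; Al⁺ still has 2 valence electrons.
All are still removing valence electrons, so compare the +1 ions as you would atoms: IE_2 generally rises across a period (higher Z_eff) and falls down a group (larger shell), subject to the usual subshell exceptions.
Valence configurations: B⁺ [He]2s², Cl⁺ [Ne]3s²3p⁴, Al⁺ [Ne]3s².
The numbers (kJ/mol): B 2427, Cl 2298, Al 1817.
Hence IE_2: Al < Cl < B.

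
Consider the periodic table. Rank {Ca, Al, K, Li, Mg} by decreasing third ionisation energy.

Li, Mg, Ca, K, Al

Consider each +2 ion: Ca²⁺ is the bare [Ar] core; Al²⁺ still has 1 valence electron; K²⁺ is already 1 electron into the core; Li²⁺ is already 1 electron into the core; Mg²⁺ is the bare [Ne] core.
Pulling an electron out of a noble-gas core costs far more than removing a remaining valence electron, so K, Ca, Mg and Li sit at the high end of IE_3.
Approximate IE_3 values (kJ/mol): Ca 4912, Al 2745, K 4420, Li 11815, Mg 7733.
Overall IE_3 order: Al < K < Ca < Mg < Li.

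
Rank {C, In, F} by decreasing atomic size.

In > C > F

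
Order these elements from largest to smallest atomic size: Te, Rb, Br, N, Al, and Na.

Rb, Na, Te, Al, Br, N

N is in period 2, group 15; Na is in period 3, group 1; Al is in period 3, group 13; Br is in period 4, group 17; Rb is in period 5, group 1; Te is in period 5, group 16.
Moving right in a period, electrons are added to the same shell under a stronger nuclear pull, so atoms get smaller; moving down, a new shell is opened and atoms get larger.
Here both period and group differ, so the two effects have to be weighed against each other.
Br > N: period and group pull opposite ways; the down-group shift dominates (114 vs 71 pm).
Al > Br: the two effects oppose for this pair; the across-period effect wins (126 vs 114 pm).
Te > Al: period and group pull opposite ways; the down-group shift dominates (136 vs 126 pm).
Na > Te: period and group pull opposite ways; the across-period shift dominates (155 vs 136 pm).
Rb > Na: Rb sits below Na in group 1, so the down-group effect alone puts Rb larger.
Approximate values (pm): N 71, Na 155, Al 126, Br 114, Rb 210, Te 136.
So from largest to smallest: Rb > Na > Te > Al > Br > N.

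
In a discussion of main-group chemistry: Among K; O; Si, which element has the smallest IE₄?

The fourth ionization energy removes an electron from the +3 ion. For each element: K³⁺ is already 2 electrons into the core; O³⁺ still has 3 valence electrons; Si³⁺ still has 1 valence electron.
Usually core removal costs more than valence removal, but here the competition is close: a tightly held n=2 valence electron can cost more to remove than an n=3 core electron, so the actual values have to decide it.
Valence configurations: O³⁺ [He]2s²2p¹, Si³⁺ [Ne]3s¹.
Approximate IE_4 values (kJ/mol): K 5877, O 7469, Si 4356.
Overall IE_4 order: Si < K < O.

Si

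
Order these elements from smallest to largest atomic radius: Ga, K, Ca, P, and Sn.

P is in period 3, group 15; K is in period 4, group 1; Ca is in period 4, group 2; Ga is in period 4, group 13; Sn is in period 5, group 14.
Moving right in a period, electrons are added to the same shell under a stronger nuclear pull, so atoms get smaller; moving down, a new shell is opened and atoms get larger.
Here both period and group differ, so the two effects have to be weighed against each other.
Ga > P: both effects reinforce here, so Ga is clearly the larger of the two.
Sn > Ga: period and group pull opposite ways; the down-group shift dominates (140 vs 124 pm).
Ca > Sn: period and group pull opposite ways; the across-period shift dominates (171 vs 140 pm).
K > Ca: both are in period 4; the period trend gives K the larger value.
For reference (pm): P 111, K 196, Ca 171, Ga 124, Sn 140.
So from smallest to largest: P < Ga < Sn < Ca < K.

P < Ga < Sn < Ca < K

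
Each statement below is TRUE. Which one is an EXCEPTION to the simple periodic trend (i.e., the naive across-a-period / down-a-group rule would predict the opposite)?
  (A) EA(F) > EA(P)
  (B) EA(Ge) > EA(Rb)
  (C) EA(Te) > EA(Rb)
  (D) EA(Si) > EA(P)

The general trend: electron affinity increases across a period and decreases down a group.
(A) F (period 2, group 17) vs P (period 3, group 15): the stated order agrees with the simple trend.
(B) Ge (period 4, group 14) vs Rb (period 5, group 1): the stated order agrees with the simple trend.
(C) Te (period 5, group 16) vs Rb (period 5, group 1): the stated order agrees with the simple trend.
(D) Si (period 3, group 14) vs P (period 3, group 15): the stated order contradicts the simple trend.
The exception is (D): adding an electron to P's half-filled 3p³ is unfavourable, so Si (3p²) has the more exothermic EA.

(D)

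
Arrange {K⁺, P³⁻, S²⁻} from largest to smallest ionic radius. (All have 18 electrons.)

All of these have 18 electrons, so size is governed by nuclear charge alone: the more protons, the stronger the pull on the same electron cloud, and the smaller the ion.
Nuclear charges: K⁺ (Z=19), S²⁻ (Z=16), P³⁻ (Z=15).
Largest to smallest: P³⁻ > S²⁻ > K⁺.

P³⁻ > S²⁻ > K⁺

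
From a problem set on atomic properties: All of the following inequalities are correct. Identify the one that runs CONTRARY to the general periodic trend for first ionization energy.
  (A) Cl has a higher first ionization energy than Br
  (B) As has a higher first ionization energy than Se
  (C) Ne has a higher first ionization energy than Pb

The general trend: first ionization energy increases across a period and decreases down a group.
(A) Cl (period 3, group 17) vs Br (period 4, group 17): the stated order agrees with the simple trend.
(B) As (period 4, group 15) vs Se (period 4, group 16): the stated order contradicts the simple trend.
(C) Ne (period 2, group 18) vs Pb (period 6, group 14): the stated order agrees with the simple trend.
The exception is (B): Se (4p⁴) ionizes more easily than half-filled As (4p³).

(B)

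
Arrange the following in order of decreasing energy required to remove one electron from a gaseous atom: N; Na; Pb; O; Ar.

Ar > N > O > Pb > Na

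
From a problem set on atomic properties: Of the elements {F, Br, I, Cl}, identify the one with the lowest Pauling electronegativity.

I

EN rises left→right (higher Z_eff, smaller atoms) and falls top→bottom (larger, more shielded atoms).
All are in group 17, so electronegativity increases up the group.
The lowest Pauling electronegativity among these belongs to I.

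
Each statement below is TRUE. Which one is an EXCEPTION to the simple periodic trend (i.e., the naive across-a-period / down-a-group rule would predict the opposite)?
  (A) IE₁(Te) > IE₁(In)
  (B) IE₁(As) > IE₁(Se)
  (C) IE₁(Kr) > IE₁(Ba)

(B)

The general trend: IE₁ increases across a period and decreases down a group.
(A) Te (period 5, group 16) vs In (period 5, group 13): the stated order agrees with the simple trend.
(B) As (period 4, group 15) vs Se (period 4, group 16): the stated order contradicts the simple trend.
(C) Kr (period 4, group 18) vs Ba (period 6, group 2): the stated order agrees with the simple trend.
The exception is (B): Se (4p⁴) ionizes more easily than half-filled As (4p³).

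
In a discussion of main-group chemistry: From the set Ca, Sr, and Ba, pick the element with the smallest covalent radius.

Ca is in period 4, group 2; Sr is in period 5, group 2; Ba is in period 6, group 2.
Radius decreases left→right (rising Z_eff, same n) and increases top→bottom (higher n).
All are in group 2, so atomic radius increases down the group.
The smallest covalent radius among these belongs to Ca.

Ca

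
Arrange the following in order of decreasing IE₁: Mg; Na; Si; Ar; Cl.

Na is in period 3, group 1; Mg is in period 3, group 2; Si is in period 3, group 14; Cl is in period 3, group 17; Ar is in period 3, group 18.
Across a period the outer electron is held more tightly (higher IE₁); down a group it sits in a higher shell, more shielded, and comes off more easily.
All lie in period 3, so first ionization energy increases left to right.
So from highest to lowest: Ar > Cl > Si > Mg > Na.

Ar, Cl, Si, Mg, Na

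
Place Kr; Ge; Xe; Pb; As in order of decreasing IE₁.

Ge is in period 4, group 14; As is in period 4, group 15; Kr is in period 4, group 18; Xe is in period 5, group 18; Pb is in period 6, group 14.
Across a period the outer electron is held more tightly (higher IE₁); down a group it sits in a higher shell, more shielded, and comes off more easily.
These span different periods and groups, so the two trends combine.
Ge > Pb: they share group 14; the group trend gives Ge the larger value.
As > Ge: As lies to the right of Ge in period 4, so the across-period effect alone puts As higher.
Xe > As: the two effects oppose for this pair; the across-period effect wins (1170 vs 947 kJ/mol).
Kr > Xe: Kr sits above Xe in group 18, so the down-group effect alone puts Kr higher.
Tabulated first ionization energy (kJ/mol): Ge 762, As 947, Kr 1351, Xe 1170, Pb 716.
So from highest to lowest: Kr > Xe > As > Ge > Pb.

Kr, Xe, As, Ge, Pb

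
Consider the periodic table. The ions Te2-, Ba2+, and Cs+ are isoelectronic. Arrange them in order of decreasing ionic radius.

Te2- > Cs+ > Ba2+

All of these have 54 electrons, so size is governed by nuclear charge alone: the more protons, the stronger the pull on the same electron cloud, and the smaller the ion.
Nuclear charges: Ba2+ (Z=56), Cs+ (Z=55), Te2- (Z=52).
Largest to smallest: Te2- > Cs+ > Ba2+.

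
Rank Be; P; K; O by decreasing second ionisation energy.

O > K > P > Be

IE_2 is the cost of taking one more electron from the +1 cation: Be⁺ still has 1 valence electron; P⁺ still has 4 valence electrons; K⁺ is the bare [Ar] core; O⁺ still has 5 valence electrons.
Usually core removal costs more than valence removal, but here the competition is close: a tightly held n=2 valence electron can cost more to remove than an n=3 core electron, so the actual values have to decide it.
Valence configurations: Be⁺ [He]2s¹, P⁺ [Ne]3s²3p², O⁺ [He]2s²2p³.
Tabulated IE_2 (kJ/mol): Be 1757, P 1907, K 3052, O 3388.
So the second ionization energies run Be < P < K < O.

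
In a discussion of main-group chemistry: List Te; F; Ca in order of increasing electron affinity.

Ca < Te < F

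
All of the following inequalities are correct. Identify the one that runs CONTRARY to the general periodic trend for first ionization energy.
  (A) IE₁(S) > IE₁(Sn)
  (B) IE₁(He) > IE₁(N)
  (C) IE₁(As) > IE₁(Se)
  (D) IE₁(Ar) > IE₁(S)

(C)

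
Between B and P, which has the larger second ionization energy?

IE_2 is the cost of taking one more electron from the +1 cation: B⁺ still has 2 valence electrons; P⁺ still has 4 valence electrons.
All are still removing valence electrons, so compare the +1 ions as you would atoms: IE_2 generally rises across a period (higher Z_eff) and falls down a group (larger shell), subject to the usual subshell exceptions.
Valence configurations: B⁺ [He]2s², P⁺ [Ne]3s²3p².
The numbers (kJ/mol): B 2427, P 1907.
Putting it together, IE_2: P < B.

B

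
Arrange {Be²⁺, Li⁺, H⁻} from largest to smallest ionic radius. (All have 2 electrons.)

H⁻ > Li⁺ > Be²⁺

All of these have 2 electrons, so size is governed by nuclear charge alone: the more protons, the stronger the pull on the same electron cloud, and the smaller the ion.
Nuclear charges: Be²⁺ (Z=4), Li⁺ (Z=3), H⁻ (Z=1).
Largest to smallest: H⁻ > Li⁺ > Be²⁺.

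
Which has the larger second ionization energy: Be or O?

O

IE_2 is the cost of taking one more electron from the +1 cation: Be⁺ still has 1 valence electron; O⁺ still has 5 valence electrons.
All are still removing valence electrons, so compare the +1 ions as you would atoms: IE_2 generally rises across a period (higher Z_eff) and falls down a group (larger shell), subject to the usual subshell exceptions.
Valence configurations: Be⁺ [He]2s¹, O⁺ [He]2s²2p³.
Approximate IE_2 values (kJ/mol): Be 1757, O 3388.
Hence IE_2: Be < O.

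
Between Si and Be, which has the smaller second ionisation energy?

Si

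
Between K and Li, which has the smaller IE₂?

K

The second ionization energy removes an electron from the +1 ion. For each element: K⁺ is the bare [Ar] core; Li⁺ is the bare [He] core.
All of these are removing an electron from a noble-gas core or deeper; the smaller core (lower principal quantum number) is held far more tightly, and within a period the higher nuclear charge binds the same core more tightly.
Approximate IE_2 values (kJ/mol): K 3052, Li 7298.
So the second ionization energies run K < Li.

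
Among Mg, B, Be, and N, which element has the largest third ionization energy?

After 2 electrons have been removed, what remains? Mg²⁺ is the bare [Ne] core; B²⁺ still has 1 valence electron; Be²⁺ is the bare [He] core; N²⁺ still has 3 valence electrons.
Core electrons are held far more tightly than valence electrons, so Mg and Be top the IE_3 order.
Valence configurations: B²⁺ [He]2s¹, N²⁺ [He]2s²2p¹.
Approximate IE_3 values (kJ/mol): Mg 7733, B 3660, Be 14849, N 4578.
Overall IE_3 order: B < N < Mg < Be.

Be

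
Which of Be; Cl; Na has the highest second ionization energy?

Na

After 1 electron has been removed, what remains? Be⁺ still has 1 valence electron; Cl⁺ still has 6 valence electrons; Na⁺ is the bare [Ne] core.
Core electrons are held far more tightly than valence electrons, so Na tops the IE_2 order.
Valence configurations: Be⁺ [He]2s¹, Cl⁺ [Ne]3s²3p⁴.
Tabulated IE_2 (kJ/mol): Be 1757, Cl 2298, Na 4562.
Putting it together, IE_2: Be < Cl < Na.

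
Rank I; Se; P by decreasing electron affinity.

I > Se > P

EA tends to increase across a period and decrease down a group, though the pattern is less regular than for IE or radius.
These sit on a diagonal, where the across-period and down-group effects partly cancel.
Se > P: the two effects oppose for this pair; the across-period effect wins (195 vs 72 kJ/mol).
I > Se: period and group pull opposite ways; the across-period shift dominates (295 vs 195 kJ/mol).
Approximate values (kJ/mol): P 72, Se 195, I 295.
So from highest to lowest: I > Se > P.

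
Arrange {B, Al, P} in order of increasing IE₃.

Al, P, B

The third ionization energy removes an electron from the +2 ion. For each element: B²⁺ still has 1 valence electron; Al²⁺ still has 1 valence electron; P²⁺ still has 3 valence electrons.
All are still removing valence electrons, so compare the +2 ions as you would atoms: IE_3 generally rises across a period (higher Z_eff) and falls down a group (larger shell), subject to the usual subshell exceptions.
Valence configurations: B²⁺ [He]2s¹, Al²⁺ [Ne]3s¹, P²⁺ [Ne]3s²3p¹.
Tabulated IE_3 (kJ/mol): B 3660, Al 2745, P 2914.
Putting it together, IE_3: Al < P < B.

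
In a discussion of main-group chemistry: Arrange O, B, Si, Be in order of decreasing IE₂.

O, B, Be, Si

After 1 electron has been removed, what remains? O⁺ still has 5 valence electrons; B⁺ still has 2 valence electrons; Si⁺ still has 3 valence electrons; Be⁺ still has 1 valence electron.
All are still removing valence electrons, so compare the +1 ions as you would atoms: IE_2 generally rises across a period (higher Z_eff) and falls down a group (larger shell), subject to the usual subshell exceptions.
Valence configurations: O⁺ [He]2s²2p³, B⁺ [He]2s², Si⁺ [Ne]3s²3p¹, Be⁺ [He]2s¹.
The numbers (kJ/mol): O 3388, B 2427, Si 1577, Be 1757.
Overall IE_2 order: Si < Be < B < O.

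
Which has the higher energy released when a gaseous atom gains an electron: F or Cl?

EA tends to increase across a period and decrease down a group, though the pattern is less regular than for IE or radius.
All are in group 17; the group trend (electron affinity increases up the group) applies, with the exception below.
Note the exception: Cl has a higher electron affinity than F, contrary to the simple trend — F's small 2p subshell makes the incoming electron feel strong e⁻–e⁻ repulsion, so Cl actually releases more energy on gaining an electron.
For reference (kJ/mol): F 328, Cl 349.
So Cl has the higher energy released when a gaseous atom gains an electron (Cl > F).

Cl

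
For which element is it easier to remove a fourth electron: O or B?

IE_4 is the cost of taking one more electron from the +3 cation: O³⁺ still has 3 valence electrons; B³⁺ is the bare [He] core.
Pulling an electron out of a noble-gas core costs far more than removing a remaining valence electron, so B sits at the high end of IE_4.
Approximate IE_4 values (kJ/mol): O 7469, B 25026.
So the fourth ionization energies run O < B.

O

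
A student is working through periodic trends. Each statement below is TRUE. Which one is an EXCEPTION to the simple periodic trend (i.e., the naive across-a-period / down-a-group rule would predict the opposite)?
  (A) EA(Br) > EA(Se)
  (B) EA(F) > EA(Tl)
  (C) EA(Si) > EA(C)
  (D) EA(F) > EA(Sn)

The general trend: electron affinity increases across a period and decreases down a group.
(A) Br (period 4, group 17) vs Se (period 4, group 16): the stated order agrees with the simple trend.
(B) F (period 2, group 17) vs Tl (period 6, group 13): the stated order agrees with the simple trend.
(C) Si (period 3, group 14) vs C (period 2, group 14): the stated order contradicts the simple trend.
(D) F (period 2, group 17) vs Sn (period 5, group 14): the stated order agrees with the simple trend.
The exception is (C): Si's larger, more diffuse 3p orbitals accept an added electron slightly more readily than C's compact 2p.

(C)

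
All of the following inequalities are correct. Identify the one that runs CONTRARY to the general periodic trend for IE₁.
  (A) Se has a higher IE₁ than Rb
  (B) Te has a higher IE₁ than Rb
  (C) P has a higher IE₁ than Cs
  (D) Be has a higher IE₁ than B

(D)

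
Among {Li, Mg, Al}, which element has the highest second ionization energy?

Li

The second ionization energy removes an electron from the +1 ion. For each element: Li⁺ is the bare [He] core; Mg⁺ still has 1 valence electron; Al⁺ still has 2 valence electrons.
Pulling an electron out of a noble-gas core costs far more than removing a remaining valence electron, so Li sits at the high end of IE_2.
Valence configurations: Mg⁺ [Ne]3s¹, Al⁺ [Ne]3s².
Approximate IE_2 values (kJ/mol): Li 7298, Mg 1451, Al 1817.
Overall IE_2 order: Mg < Al < Li.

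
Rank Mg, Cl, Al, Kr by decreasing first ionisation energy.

Removing the outermost electron gets harder across a period and easier down a group.
Neither a single period nor a single group — weigh both effects.
Mg > Al: this pair runs against the simple trend — see the exception note.
Cl > Mg: Cl lies to the right of Mg in period 3, so the across-period effect alone puts Cl higher.
Kr > Cl: the two effects oppose for this pair; the across-period effect wins (1351 vs 1251 kJ/mol).
Note the exception: Mg has a higher first ionization energy than Al, contrary to the simple trend — Al's single 3p electron is easier to remove than one from Mg's filled 3s².
Approximate values (kJ/mol): Mg 738, Al 578, Cl 1251, Kr 1351.
So from highest to lowest: Kr > Cl > Mg > Al.

Kr > Cl > Mg > Al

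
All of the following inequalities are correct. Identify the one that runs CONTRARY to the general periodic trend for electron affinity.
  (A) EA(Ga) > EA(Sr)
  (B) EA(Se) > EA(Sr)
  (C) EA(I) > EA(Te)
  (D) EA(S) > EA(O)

(D)

The general trend: electron affinity increases across a period and decreases down a group.
(A) Ga (period 4, group 13) vs Sr (period 5, group 2): the stated order agrees with the simple trend.
(B) Se (period 4, group 16) vs Sr (period 5, group 2): the stated order agrees with the simple trend.
(C) I (period 5, group 17) vs Te (period 5, group 16): the stated order agrees with the simple trend.
(D) S (period 3, group 16) vs O (period 2, group 16): the stated order contradicts the simple trend.
The exception is (D): the compact 2p subshell of O repels the added electron more than S's larger 3p does.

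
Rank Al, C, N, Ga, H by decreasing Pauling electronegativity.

N, C, H, Ga, Al

H is in period 1, group 1; C is in period 2, group 14; N is in period 2, group 15; Al is in period 3, group 13; Ga is in period 4, group 13.
Electronegativity increases across a period and decreases down a group, tracking effective nuclear charge and atomic size.
These span different periods and groups, so the two trends combine.
Ga > Al: this pair runs against the simple trend — see the exception note.
H > Ga: period and group pull opposite ways; the down-group shift dominates (2.20 vs 1.81).
C > H: the two effects oppose for this pair; the across-period effect wins (2.55 vs 2.20).
N > C: both are in period 2; the period trend gives N the larger value.
Note the exception: Ga has a higher electronegativity than Al, contrary to the simple trend — poor shielding by filled d (and f) subshells raises the heavier element's effective nuclear charge more than the simple down-group trend predicts.
Tabulated electronegativity (Pauling): H 2.20, C 2.55, N 3.04, Al 1.61, Ga 1.81.
So from highest to lowest: N > C > H > Ga > Al.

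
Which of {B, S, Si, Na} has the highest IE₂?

Consider each +1 ion: B⁺ still has 2 valence electrons; S⁺ still has 5 valence electrons; Si⁺ still has 3 valence electrons; Na⁺ is the bare [Ne] core.
Pulling an electron out of a noble-gas core costs far more than removing a remaining valence electron, so Na sits at the high end of IE_2.
Valence configurations: B⁺ [He]2s², S⁺ [Ne]3s²3p³, Si⁺ [Ne]3s²3p¹.
Tabulated IE_2 (kJ/mol): B 2427, S 2252, Si 1577, Na 4562.
Putting it together, IE_2: Si < S < B < Na.

Na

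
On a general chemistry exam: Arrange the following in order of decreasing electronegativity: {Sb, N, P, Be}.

N, P, Sb, Be

Be is in period 2, group 2; N is in period 2, group 15; P is in period 3, group 15; Sb is in period 5, group 15.
Atoms toward the upper right of the periodic table pull bonding electrons most strongly.
Here both period and group differ, so the two effects have to be weighed against each other.
Sb > Be: the two effects oppose for this pair; the across-period effect wins (2.05 vs 1.57).
P > Sb: they share group 15; the group trend gives P the larger value.
N > P: N sits above P in group 15, so the down-group effect alone puts N higher.
Approximate values (Pauling): Be 1.57, N 3.04, P 2.19, Sb 2.05.
So from highest to lowest: N > P > Sb > Be.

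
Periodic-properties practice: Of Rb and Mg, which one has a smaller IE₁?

Removing the outermost electron gets harder across a period and easier down a group.
Here both period and group differ, so the two effects have to be weighed against each other.
Mg > Rb: both effects reinforce here, so Mg is clearly the higher of the two.
Tabulated first ionization energy (kJ/mol): Mg 738, Rb 403.
So Rb has the smaller IE₁ (Rb < Mg).

Rb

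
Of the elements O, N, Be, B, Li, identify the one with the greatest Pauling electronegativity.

O

Li is in period 2, group 1; Be is in period 2, group 2; B is in period 2, group 13; N is in period 2, group 15; O is in period 2, group 16.
Atoms toward the upper right of the periodic table pull bonding electrons most strongly.
All lie in period 2, so electronegativity increases left to right.
The greatest Pauling electronegativity among these belongs to O.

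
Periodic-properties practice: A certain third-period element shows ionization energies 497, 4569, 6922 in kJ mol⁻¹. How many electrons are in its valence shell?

Look for the largest jump between consecutive ionization energies: IE2/IE1 ≈ 9.2, far larger than any earlier ratio.
That jump marks the point where a core electron is being removed. So the atom has 1 valence electron.

1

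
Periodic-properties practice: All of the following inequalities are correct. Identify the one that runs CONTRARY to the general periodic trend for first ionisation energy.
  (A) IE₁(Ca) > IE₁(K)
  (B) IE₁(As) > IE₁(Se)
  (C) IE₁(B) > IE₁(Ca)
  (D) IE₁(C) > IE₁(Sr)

(B)

The general trend: first ionisation energy increases across a period and decreases down a group.
(A) Ca (period 4, group 2) vs K (period 4, group 1): the stated order agrees with the simple trend.
(B) As (period 4, group 15) vs Se (period 4, group 16): the stated order contradicts the simple trend.
(C) B (period 2, group 13) vs Ca (period 4, group 2): the stated order agrees with the simple trend.
(D) C (period 2, group 14) vs Sr (period 5, group 2): the stated order agrees with the simple trend.
The exception is (B): Se (4p⁴) ionizes more easily than half-filled As (4p³).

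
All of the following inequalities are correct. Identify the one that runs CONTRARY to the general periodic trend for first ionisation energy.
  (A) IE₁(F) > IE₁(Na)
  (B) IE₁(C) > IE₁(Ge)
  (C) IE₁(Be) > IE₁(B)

(C)

The general trend: first ionisation energy increases across a period and decreases down a group.
(A) F (period 2, group 17) vs Na (period 3, group 1): the stated order agrees with the simple trend.
(B) C (period 2, group 14) vs Ge (period 4, group 14): the stated order agrees with the simple trend.
(C) Be (period 2, group 2) vs B (period 2, group 13): the stated order contradicts the simple trend.
The exception is (C): removing B's lone 2p electron is easier than breaking Be's filled 2s².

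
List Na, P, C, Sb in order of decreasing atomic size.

Moving right in a period, electrons are added to the same shell under a stronger nuclear pull, so atoms get smaller; moving down, a new shell is opened and atoms get larger.
Here both period and group differ, so the two effects have to be weighed against each other.
P > C: period and group pull opposite ways; the down-group shift dominates (111 vs 75 pm).
Sb > P: they share group 15; the group trend gives Sb the larger value.
Na > Sb: the two effects oppose for this pair; the across-period effect wins (155 vs 140 pm).
For reference (pm): C 75, Na 155, P 111, Sb 140.
So from largest to smallest: Na > Sb > P > C.

Na, Sb, P, C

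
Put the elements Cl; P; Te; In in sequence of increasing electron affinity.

P is in period 3, group 15; Cl is in period 3, group 17; In is in period 5, group 13; Te is in period 5, group 16.
Adding an electron releases more energy for atoms nearer the top right (short of the noble gases).
Neither a single period nor a single group — weigh both effects.
P > In: relative to In, both the across-period and down-group shifts push P's electron affinity up.
Te > P: period and group pull opposite ways; the across-period shift dominates (190 vs 72 kJ/mol).
Cl > Te: relative to Te, both the across-period and down-group shifts push Cl's electron affinity up.
Approximate values (kJ/mol): P 72, Cl 349, In 29, Te 190.
So from lowest to highest: In < P < Te < Cl.

In, P, Te, Cl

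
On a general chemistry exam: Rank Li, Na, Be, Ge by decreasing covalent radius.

Li is in period 2, group 1; Be is in period 2, group 2; Na is in period 3, group 1; Ge is in period 4, group 14.
Radius decreases left→right (rising Z_eff, same n) and increases top→bottom (higher n).
Here both period and group differ, so the two effects have to be weighed against each other.
Ge > Be: the two effects oppose for this pair; the down-group effect wins (121 vs 102 pm).
Li > Ge: the two effects oppose for this pair; the across-period effect wins (133 vs 121 pm).
Na > Li: Na sits below Li in group 1, so the down-group effect alone puts Na larger.
Approximate values (pm): Li 133, Be 102, Na 155, Ge 121.
So from largest to smallest: Na > Li > Ge > Be.

Na, Li, Ge, Be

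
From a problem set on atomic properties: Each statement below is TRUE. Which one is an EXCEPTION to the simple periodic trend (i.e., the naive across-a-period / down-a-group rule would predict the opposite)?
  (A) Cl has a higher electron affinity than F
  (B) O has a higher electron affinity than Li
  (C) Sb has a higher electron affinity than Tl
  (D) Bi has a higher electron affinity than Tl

(A)

The general trend: electron affinity increases across a period and decreases down a group.
(A) Cl (period 3, group 17) vs F (period 2, group 17): the stated order contradicts the simple trend.
(B) O (period 2, group 16) vs Li (period 2, group 1): the stated order agrees with the simple trend.
(C) Sb (period 5, group 15) vs Tl (period 6, group 13): the stated order agrees with the simple trend.
(D) Bi (period 6, group 15) vs Tl (period 6, group 13): the stated order agrees with the simple trend.
The exception is (A): F's small 2p subshell makes the incoming electron feel strong e⁻–e⁻ repulsion, so Cl actually releases more energy on gaining an electron.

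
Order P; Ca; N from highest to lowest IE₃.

The third ionization energy removes an electron from the +2 ion. For each element: P²⁺ still has 3 valence electrons; Ca²⁺ is the bare [Ar] core; N²⁺ still has 3 valence electrons.
Core electrons are held far more tightly than valence electrons, so Ca tops the IE_3 order.
Valence configurations: P²⁺ [Ne]3s²3p¹, N²⁺ [He]2s²2p¹.
The numbers (kJ/mol): P 2914, Ca 4912, N 4578.
Hence IE_3: P < N < Ca.

Ca > N > P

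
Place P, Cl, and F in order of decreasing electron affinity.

Cl > F > P

Electron affinity generally becomes more exothermic across a period toward the halogens and less exothermic down a group.
These span different periods and groups, so the two trends combine.
F > P: relative to P, both the across-period and down-group shifts push F's electron affinity up.
Cl > F: this pair runs against the simple trend — see the exception note.
Note the exception: Cl has a higher electron affinity than F, contrary to the simple trend — F's small 2p subshell makes the incoming electron feel strong e⁻–e⁻ repulsion, so Cl actually releases more energy on gaining an electron.
Tabulated electron affinity (kJ/mol): F 328, P 72, Cl 349.
So from highest to lowest: Cl > F > P.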